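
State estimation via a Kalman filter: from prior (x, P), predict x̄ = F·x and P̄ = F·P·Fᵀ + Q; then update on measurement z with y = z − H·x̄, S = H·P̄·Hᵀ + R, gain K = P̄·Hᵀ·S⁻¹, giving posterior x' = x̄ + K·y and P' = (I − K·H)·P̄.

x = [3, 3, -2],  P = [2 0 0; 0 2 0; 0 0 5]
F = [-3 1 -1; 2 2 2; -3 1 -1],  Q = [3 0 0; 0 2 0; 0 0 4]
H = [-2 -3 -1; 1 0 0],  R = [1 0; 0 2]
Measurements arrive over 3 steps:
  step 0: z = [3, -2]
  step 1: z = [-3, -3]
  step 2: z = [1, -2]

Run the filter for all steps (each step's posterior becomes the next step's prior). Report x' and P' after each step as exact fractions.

step 0: x̄ = F·x = [-4, 8, -4]
step 0: P̄ = F·P·Fᵀ + Q = [28 -18 25; -18 38 -18; 25 -18 29]
step 0: y = z − H·x̄ = [15, 2]
step 0: S = H·P̄·Hᵀ + R = [260 -27; -27 30]
step 0: K = P̄·Hᵀ·S⁻¹ = [-18/2357 6551/7071; -762/2357 -2100/2357; -25/2357 5825/7071]
step 0: x' = x̄ + K·y = [-15992/7071, 3226/2357, -17759/7071]
step 0: P' = (I − K·H)·P̄ = [13102/7071 -4200/2357 11650/7071; -4200/2357 6046/2357 -8976/2357; 11650/7071 -8976/2357 57559/7071]
step 1: x̄ = F·x = [75413/7071, -48146/7071, 75413/7071]
step 1: P̄ = F·P·Fᵀ + Q = [414184/7071 -200254/7071 392971/7071; -200254/7071 146314/7071 -200254/7071; 392971/7071 -200254/7071 421255/7071]
step 1: y = z − H·x̄ = [20196/2357, -96626/7071]
step 1: S = H·P̄·Hᵀ + R = [456400/2357 -206859/2357; -206859/2357 428326/7071]
step 1: K = P̄·Hᵀ·S⁻¹ = [-1241154/28475201 25736801/28475201; -7772778/28475201 -24574460/28475201; -2246233/28475201 22870355/28475201]
step 1: x' = x̄ + K·y = [-58639915/28475201, 75325650/28475201, -28081651/28475201]
step 1: P' = (I − K·H)·P̄ = [51473602/28475201 -49148920/28475201 45740710/28475201; -49148920/28475201 71132454/28475201 -107326744/28475201; 45740710/28475201 -107326744/28475201 232745045/28475201]
step 2: x̄ = F·x = [279327046/28475201, -22791832/28475201, 279327046/28475201]
step 2: P̄ = F·P·Fᵀ + Q = [1636556788/28475201 -801396794/28475201 1551131185/28475201; -801396794/28475201 592475174/28475201 -801396794/28475201; 1551131185/28475201 -801396794/28475201 1665031989/28475201]
step 2: y = z − H·x̄ = [798080843/28475201, -336277448/28475201]
step 2: S = H·P̄·Hᵀ + R = [5351393356/28475201 -2420054379/28475201; -2420054379/28475201 1693507190/28475201]
step 2: K = P̄·Hᵀ·S⁻¹ = [-4840108758/112587789199 101885002487/112587789199; -30833602326/112587789199 -97340293924/112587789199; -8713257515/112587789199 90670931177/112587789199]
step 2: x' = x̄ + K·y = [-234435996816/112587789199, 195242039366/112587789199, -210557202887/112587789199]
step 2: P' = (I − K·H)·P̄ = [203770004974/112587789199 -194680587848/112587789199 181341862354/112587789199; -194680587848/112587789199 281743014330/112587789199 -425034264968/112587789199; 181341862354/112587789199 -425034264968/112587789199 921132327711/112587789199]

step 0: x' = [-15992/7071, 3226/2357, -17759/7071], P' = [13102/7071 -4200/2357 11650/7071; -4200/2357 6046/2357 -8976/2357; 11650/7071 -8976/2357 57559/7071]
step 1: x' = [-58639915/28475201, 75325650/28475201, -28081651/28475201], P' = [51473602/28475201 -49148920/28475201 45740710/28475201; -49148920/28475201 71132454/28475201 -107326744/28475201; 45740710/28475201 -107326744/28475201 232745045/28475201]
step 2: x' = [-234435996816/112587789199, 195242039366/112587789199, -210557202887/112587789199], P' = [203770004974/112587789199 -194680587848/112587789199 181341862354/112587789199; -194680587848/112587789199 281743014330/112587789199 -425034264968/112587789199; 181341862354/112587789199 -425034264968/112587789199 921132327711/112587789199]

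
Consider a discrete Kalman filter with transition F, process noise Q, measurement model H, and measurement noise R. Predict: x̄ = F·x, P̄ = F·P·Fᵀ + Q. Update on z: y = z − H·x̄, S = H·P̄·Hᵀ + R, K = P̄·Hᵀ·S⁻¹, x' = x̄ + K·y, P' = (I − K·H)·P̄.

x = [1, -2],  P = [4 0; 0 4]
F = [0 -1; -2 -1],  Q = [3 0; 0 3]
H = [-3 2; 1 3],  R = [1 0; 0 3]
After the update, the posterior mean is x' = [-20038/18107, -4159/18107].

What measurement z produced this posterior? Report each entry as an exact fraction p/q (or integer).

x̄ = F·x = [2, 0]
P̄ = F·P·Fᵀ + Q = [7 4; 4 23]
S = H·P̄·Hᵀ + R = [108 89; 89 241]
K = P̄·Hᵀ·S⁻¹ = [-4824/18107 3209/18107; 1697/18107 4858/18107]
x' − x̄ = [-56252/18107, -4159/18107] = K·y
y = (KᵀK)⁻¹·Kᵀ·(x' − x̄) = [9, -4]
z = y + H·x̄ = [9, -4] + [-6, 2] = [3, -2]

z = [3, -2]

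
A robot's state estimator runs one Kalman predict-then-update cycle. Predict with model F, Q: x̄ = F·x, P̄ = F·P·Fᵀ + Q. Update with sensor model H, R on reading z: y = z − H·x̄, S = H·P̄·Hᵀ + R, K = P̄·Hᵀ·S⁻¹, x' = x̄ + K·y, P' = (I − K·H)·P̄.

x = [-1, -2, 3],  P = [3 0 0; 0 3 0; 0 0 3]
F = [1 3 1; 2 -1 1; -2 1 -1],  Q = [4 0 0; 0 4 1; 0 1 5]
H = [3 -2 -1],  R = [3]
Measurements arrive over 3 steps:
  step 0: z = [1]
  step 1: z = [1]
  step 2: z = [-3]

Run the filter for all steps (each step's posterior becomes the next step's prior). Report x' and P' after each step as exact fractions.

step 0: x̄ = F·x = [-4, 3, -3]
step 0: P̄ = F·P·Fᵀ + Q = [37 0 0; 0 22 -17; 0 -17 23]
step 0: y = z − H·x̄ = [16]
step 0: S = H·P̄·Hᵀ + R = [379]
step 0: K = P̄·Hᵀ·S⁻¹ = [111/379; -27/379; 11/379]
step 0: x' = x̄ + K·y = [260/379, 705/379, -961/379]
step 0: P' = (I − K·H)·P̄ = [1702/379 2997/379 -1221/379; 2997/379 7609/379 -6146/379; -1221/379 -6146/379 8596/379]
step 1: x̄ = F·x = [1414/379, -1146/379, 1146/379]
step 1: P̄ = F·P·Fᵀ + Q = [58959/379 -11797/379 11797/379; -11797/379 19949/379 -18054/379; 11797/379 -18054/379 20328/379]
step 1: y = z − H·x̄ = [-5009/379]
step 1: S = H·P̄·Hᵀ + R = [630458/379]
step 1: K = P̄·Hᵀ·S⁻¹ = [94337/315229; -57235/630458; 51171/630458]
step 1: x' = x̄ + K·y = [-70713/315229, -1149907/630458, 1230051/630458]
step 1: P' = (I − K·H)·P̄ = [2075587/315229 4434358/315229 -2924966/315229; 4434358/315229 24541323/630458 -22304793/630458; -2924966/315229 -22304793/630458 26906277/630458]
step 2: x̄ = F·x = [-1180548/315229, 55187/16591, -55187/16591]
step 2: P̄ = F·P·Fᵀ + Q = [81067432/315229 -1479767/16591 1479767/16591; -1479767/16591 1481819/16591 -1398864/16591; 1479767/16591 -1398864/16591 1498410/16591]
step 2: y = z − H·x̄ = [3644510/315229]
step 2: S = H·P̄·Hᵀ + R = [934020383/315229]
step 2: K = P̄·Hᵀ·S⁻¹ = [271317869/934020383; -114077425/934020383; 109033761/934020383]
step 2: x' = x̄ + K·y = [-361119086/934020383, 1787949581/934020383, -1846261741/934020383]
step 2: P' = (I − K·H)·P̄ = [6678471355/934020383 14880374554/934020383 -10539288650/934020383; 14880374554/934020383 42138492822/934020383 -39293629707/934020383; -10539288650/934020383 -39293629707/934020383 46642292181/934020383]

step 0: x' = [260/379, 705/379, -961/379], P' = [1702/379 2997/379 -1221/379; 2997/379 7609/379 -6146/379; -1221/379 -6146/379 8596/379]
step 1: x' = [-70713/315229, -1149907/630458, 1230051/630458], P' = [2075587/315229 4434358/315229 -2924966/315229; 4434358/315229 24541323/630458 -22304793/630458; -2924966/315229 -22304793/630458 26906277/630458]
step 2: x' = [-361119086/934020383, 1787949581/934020383, -1846261741/934020383], P' = [6678471355/934020383 14880374554/934020383 -10539288650/934020383; 14880374554/934020383 42138492822/934020383 -39293629707/934020383; -10539288650/934020383 -39293629707/934020383 46642292181/934020383]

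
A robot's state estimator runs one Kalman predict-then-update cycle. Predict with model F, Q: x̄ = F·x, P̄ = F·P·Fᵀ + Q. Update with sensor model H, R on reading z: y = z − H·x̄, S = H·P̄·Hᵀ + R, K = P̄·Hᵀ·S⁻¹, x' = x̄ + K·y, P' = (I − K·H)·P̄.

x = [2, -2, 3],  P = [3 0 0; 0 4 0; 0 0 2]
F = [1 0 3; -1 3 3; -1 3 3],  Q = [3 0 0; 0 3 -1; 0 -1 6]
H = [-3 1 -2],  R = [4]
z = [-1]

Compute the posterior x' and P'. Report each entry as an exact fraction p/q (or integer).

x̄ = F·x = [11, 1, 1]
P̄ = F·P·Fᵀ + Q = [24 15 15; 15 60 56; 15 56 63]
y = z − H·x̄ = [33]
S = H·P̄·Hᵀ + R = [398]
K = P̄·Hᵀ·S⁻¹ = [-87/398; -97/398; -115/398]
x' = x̄ + K·y = [1507/398, -2803/398, -3397/398]
P' = (I − K·H)·P̄ = [1983/398 -2469/398 -4035/398; -2469/398 14471/398 11133/398; -4035/398 11133/398 11849/398]

x' = [1507/398, -2803/398, -3397/398]
P' = [1983/398 -2469/398 -4035/398; -2469/398 14471/398 11133/398; -4035/398 11133/398 11849/398]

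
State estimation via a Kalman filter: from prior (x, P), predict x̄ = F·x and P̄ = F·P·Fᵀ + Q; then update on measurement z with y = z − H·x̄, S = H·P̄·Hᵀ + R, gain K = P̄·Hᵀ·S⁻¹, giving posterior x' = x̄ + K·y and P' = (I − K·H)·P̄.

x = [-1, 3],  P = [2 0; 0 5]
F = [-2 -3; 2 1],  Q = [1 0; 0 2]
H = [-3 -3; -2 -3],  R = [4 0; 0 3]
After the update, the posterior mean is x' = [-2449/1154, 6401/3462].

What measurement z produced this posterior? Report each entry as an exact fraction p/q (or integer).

z = [1, -2]

x̄ = F·x = [-7, 1]
P̄ = F·P·Fᵀ + Q = [54 -23; -23 15]
S = H·P̄·Hᵀ + R = [211 114; 114 78]
K = P̄·Hᵀ·S⁻¹ = [-468/577 791/1154; 293/577 -2525/3462]
x' − x̄ = [5629/1154, 2939/3462] = K·y
y = (KᵀK)⁻¹·Kᵀ·(x' − x̄) = [-17, -13]
z = y + H·x̄ = [-17, -13] + [18, 11] = [1, -2]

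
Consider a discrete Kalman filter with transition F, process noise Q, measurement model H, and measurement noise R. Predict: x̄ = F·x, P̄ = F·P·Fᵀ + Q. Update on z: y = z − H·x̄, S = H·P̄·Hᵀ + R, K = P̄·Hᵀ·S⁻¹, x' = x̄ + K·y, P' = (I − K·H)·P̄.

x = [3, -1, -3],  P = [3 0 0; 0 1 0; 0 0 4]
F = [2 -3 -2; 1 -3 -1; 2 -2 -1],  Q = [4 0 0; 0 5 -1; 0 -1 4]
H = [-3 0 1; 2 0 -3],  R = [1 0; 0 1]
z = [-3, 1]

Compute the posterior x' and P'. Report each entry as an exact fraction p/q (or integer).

x' = [18847/15398, 9054/7699, 4040/7699]
P' = [3121/15398 898/7699 1399/7699; 898/7699 62686/7699 847/7699; 1399/7699 847/7699 2014/7699]

x̄ = F·x = [15, 9, 11]
P̄ = F·P·Fᵀ + Q = [41 23 26; 23 21 15; 26 15 24]
y = z − H·x̄ = [31, 4]
S = H·P̄·Hᵀ + R = [238 -32; -32 69]
K = P̄·Hᵀ·S⁻¹ = [-6565/15398 -1076/7699; -1847/7699 -745/7699; -2183/7699 -3244/7699]
x' = x̄ + K·y = [18847/15398, 9054/7699, 4040/7699]
P' = (I − K·H)·P̄ = [3121/15398 898/7699 1399/7699; 898/7699 62686/7699 847/7699; 1399/7699 847/7699 2014/7699]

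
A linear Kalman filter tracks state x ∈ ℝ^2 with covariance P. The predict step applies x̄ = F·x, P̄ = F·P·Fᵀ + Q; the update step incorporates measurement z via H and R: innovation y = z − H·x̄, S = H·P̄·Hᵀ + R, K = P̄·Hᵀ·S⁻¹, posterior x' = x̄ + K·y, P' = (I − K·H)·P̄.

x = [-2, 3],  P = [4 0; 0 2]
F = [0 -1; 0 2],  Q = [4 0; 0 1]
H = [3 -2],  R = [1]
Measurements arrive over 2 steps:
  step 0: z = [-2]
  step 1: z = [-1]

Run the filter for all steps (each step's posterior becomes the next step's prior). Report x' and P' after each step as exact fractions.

step 0: x̄ = F·x = [-3, 6]
step 0: P̄ = F·P·Fᵀ + Q = [6 -4; -4 9]
step 0: y = z − H·x̄ = [19]
step 0: S = H·P̄·Hᵀ + R = [139]
step 0: K = P̄·Hᵀ·S⁻¹ = [26/139; -30/139]
step 0: x' = x̄ + K·y = [77/139, 264/139]
step 0: P' = (I − K·H)·P̄ = [158/139 224/139; 224/139 351/139]
step 1: x̄ = F·x = [-264/139, 528/139]
step 1: P̄ = F·P·Fᵀ + Q = [907/139 -702/139; -702/139 1543/139]
step 1: y = z − H·x̄ = [1709/139]
step 1: S = H·P̄·Hᵀ + R = [22898/139]
step 1: K = P̄·Hᵀ·S⁻¹ = [4125/22898; -2596/11449]
step 1: x' = x̄ + K·y = [7227/22898, 11572/11449]
step 1: P' = (I − K·H)·P̄ = [26999/22898 19218/11449; 19218/11449 30125/11449]

step 0: x' = [77/139, 264/139], P' = [158/139 224/139; 224/139 351/139]
step 1: x' = [7227/22898, 11572/11449], P' = [26999/22898 19218/11449; 19218/11449 30125/11449]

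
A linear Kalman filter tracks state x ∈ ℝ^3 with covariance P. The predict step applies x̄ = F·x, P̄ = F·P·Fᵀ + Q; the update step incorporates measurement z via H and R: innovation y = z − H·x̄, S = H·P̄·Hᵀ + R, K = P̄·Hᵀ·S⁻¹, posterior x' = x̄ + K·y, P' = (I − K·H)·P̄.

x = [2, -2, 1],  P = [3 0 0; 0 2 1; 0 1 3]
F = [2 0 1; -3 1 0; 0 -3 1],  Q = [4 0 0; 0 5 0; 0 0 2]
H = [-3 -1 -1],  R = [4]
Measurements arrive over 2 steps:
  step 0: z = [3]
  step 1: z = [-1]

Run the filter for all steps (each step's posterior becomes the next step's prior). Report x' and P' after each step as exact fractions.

step 0: x' = [-55/57, -269/57, 99/19], P' = [283/57 -529/57 -80/19; -529/57 1696/57 -51/19; -80/19 -51/19 299/19]
step 1: x' = [-27663/14699, 80664/14699, 20032/14699], P' = [44243/14699 -153427/14699 32202/14699; -153427/14699 2807891/29398 -1919917/29398; 32202/14699 -1919917/29398 1806949/29398]

step 0: x̄ = F·x = [5, -8, 7]
step 0: P̄ = F·P·Fᵀ + Q = [19 -17 0; -17 34 -5; 0 -5 17]
step 0: y = z − H·x̄ = [17]
step 0: S = H·P̄·Hᵀ + R = [114]
step 0: K = P̄·Hᵀ·S⁻¹ = [-20/57; 11/57; -2/19]
step 0: x' = x̄ + K·y = [-55/57, -269/57, 99/19]
step 0: P' = (I − K·H)·P̄ = [283/57 -529/57 -80/19; -529/57 1696/57 -51/19; -80/19 -51/19 299/19]
step 1: x̄ = F·x = [187/57, -104/57, 368/19]
step 1: P̄ = F·P·Fᵀ + Q = [1297/57 -2189/57 1350/19; -2189/57 7702/57 -3094/19; 1350/19 -3094/19 5731/19]
step 1: y = z − H·x̄ = [1504/57]
step 1: S = H·P̄·Hᵀ + R = [29398/57]
step 1: K = P̄·Hᵀ·S⁻¹ = [-2876/14699; 8147/29398; -20061/29398]
step 1: x' = x̄ + K·y = [-27663/14699, 80664/14699, 20032/14699]
step 1: P' = (I − K·H)·P̄ = [44243/14699 -153427/14699 32202/14699; -153427/14699 2807891/29398 -1919917/29398; 32202/14699 -1919917/29398 1806949/29398]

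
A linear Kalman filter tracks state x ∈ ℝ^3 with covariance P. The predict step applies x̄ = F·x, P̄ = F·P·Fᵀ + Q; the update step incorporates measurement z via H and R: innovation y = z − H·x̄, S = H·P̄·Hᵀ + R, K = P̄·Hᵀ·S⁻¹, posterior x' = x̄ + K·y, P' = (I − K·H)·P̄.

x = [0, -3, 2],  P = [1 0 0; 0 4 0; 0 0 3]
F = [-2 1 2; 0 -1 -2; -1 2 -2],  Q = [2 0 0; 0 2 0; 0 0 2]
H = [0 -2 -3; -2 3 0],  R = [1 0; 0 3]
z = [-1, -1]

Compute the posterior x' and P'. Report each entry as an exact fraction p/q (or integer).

x' = [1397/1440, 1157/3240, 1549/25920]
P' = [223/80 59/36 -1561/1440; 59/36 517/405 -2737/3240; -1561/1440 -2737/3240 17359/25920]

x̄ = F·x = [1, -1, -10]
P̄ = F·P·Fᵀ + Q = [22 -16 -2; -16 18 4; -2 4 31]
y = z − H·x̄ = [-33, 4]
S = H·P̄·Hᵀ + R = [400 -220; -220 445]
K = P̄·Hᵀ·S⁻¹ = [-37/1440 -79/360; -61/3240 149/810; -1657/5184 -791/6480]
x' = x̄ + K·y = [1397/1440, 1157/3240, 1549/25920]
P' = (I − K·H)·P̄ = [223/80 59/36 -1561/1440; 59/36 517/405 -2737/3240; -1561/1440 -2737/3240 17359/25920]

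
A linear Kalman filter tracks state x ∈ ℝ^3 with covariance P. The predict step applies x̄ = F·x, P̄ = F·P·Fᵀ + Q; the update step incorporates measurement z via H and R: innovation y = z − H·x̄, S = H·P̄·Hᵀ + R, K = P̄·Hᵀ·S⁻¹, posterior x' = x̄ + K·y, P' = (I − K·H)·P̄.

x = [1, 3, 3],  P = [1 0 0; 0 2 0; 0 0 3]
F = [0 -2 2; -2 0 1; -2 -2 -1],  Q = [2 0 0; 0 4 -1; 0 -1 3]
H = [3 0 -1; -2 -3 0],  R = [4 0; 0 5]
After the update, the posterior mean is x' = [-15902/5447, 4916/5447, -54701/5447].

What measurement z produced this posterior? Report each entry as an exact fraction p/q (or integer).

z = [1, 3]

x̄ = F·x = [0, 1, -11]
P̄ = F·P·Fᵀ + Q = [22 6 2; 6 11 0; 2 0 18]
S = H·P̄·Hᵀ + R = [208 -182; -182 264]
K = P̄·Hᵀ·S⁻¹ = [1403/5447 -24/419; -1719/10894 -117/419; -974/5447 -58/419]
x' − x̄ = [-15902/5447, -531/5447, 5216/5447] = K·y
y = (KᵀK)⁻¹·Kᵀ·(x' − x̄) = [-10, 6]
z = y + H·x̄ = [-10, 6] + [11, -3] = [1, 3]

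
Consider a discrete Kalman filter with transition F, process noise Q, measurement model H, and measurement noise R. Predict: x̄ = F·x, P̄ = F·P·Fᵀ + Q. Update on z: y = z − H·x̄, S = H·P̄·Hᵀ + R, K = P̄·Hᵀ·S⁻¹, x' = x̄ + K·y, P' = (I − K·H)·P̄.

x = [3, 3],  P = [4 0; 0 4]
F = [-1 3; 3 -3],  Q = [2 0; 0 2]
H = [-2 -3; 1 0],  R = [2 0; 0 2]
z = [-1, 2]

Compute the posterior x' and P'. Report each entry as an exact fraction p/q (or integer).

x̄ = F·x = [6, 0]
P̄ = F·P·Fᵀ + Q = [42 -48; -48 74]
y = z − H·x̄ = [11, -4]
S = H·P̄·Hᵀ + R = [260 60; 60 44]
K = P̄·Hᵀ·S⁻¹ = [3/196 183/196; -333/980 -123/196]
x' = x̄ + K·y = [477/196, -1203/980]
P' = (I − K·H)·P̄ = [183/98 -123/98; -123/98 521/490]

x' = [477/196, -1203/980]
P' = [183/98 -123/98; -123/98 521/490]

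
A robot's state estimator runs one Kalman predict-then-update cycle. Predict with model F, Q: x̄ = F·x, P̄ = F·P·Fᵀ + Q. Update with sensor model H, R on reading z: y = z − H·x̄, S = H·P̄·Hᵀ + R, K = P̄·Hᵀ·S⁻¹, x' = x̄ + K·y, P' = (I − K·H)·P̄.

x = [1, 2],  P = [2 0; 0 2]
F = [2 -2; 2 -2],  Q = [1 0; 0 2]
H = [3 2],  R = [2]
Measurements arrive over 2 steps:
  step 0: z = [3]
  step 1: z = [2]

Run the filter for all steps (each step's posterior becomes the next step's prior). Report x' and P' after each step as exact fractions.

step 0: x̄ = F·x = [-2, -2]
step 0: P̄ = F·P·Fᵀ + Q = [17 16; 16 18]
step 0: y = z − H·x̄ = [13]
step 0: S = H·P̄·Hᵀ + R = [419]
step 0: K = P̄·Hᵀ·S⁻¹ = [83/419; 84/419]
step 0: x' = x̄ + K·y = [241/419, 254/419]
step 0: P' = (I − K·H)·P̄ = [234/419 -268/419; -268/419 486/419]
step 1: x̄ = F·x = [-26/419, -26/419]
step 1: P̄ = F·P·Fᵀ + Q = [5443/419 5024/419; 5024/419 5862/419]
step 1: y = z − H·x̄ = [968/419]
step 1: S = H·P̄·Hᵀ + R = [133561/419]
step 1: K = P̄·Hᵀ·S⁻¹ = [26377/133561; 26796/133561]
step 1: x' = x̄ + K·y = [52650/133561, 53618/133561]
step 1: P' = (I − K·H)·P̄ = [74526/133561 -85412/133561; -85412/133561 154914/133561]

step 0: x' = [241/419, 254/419], P' = [234/419 -268/419; -268/419 486/419]
step 1: x' = [52650/133561, 53618/133561], P' = [74526/133561 -85412/133561; -85412/133561 154914/133561]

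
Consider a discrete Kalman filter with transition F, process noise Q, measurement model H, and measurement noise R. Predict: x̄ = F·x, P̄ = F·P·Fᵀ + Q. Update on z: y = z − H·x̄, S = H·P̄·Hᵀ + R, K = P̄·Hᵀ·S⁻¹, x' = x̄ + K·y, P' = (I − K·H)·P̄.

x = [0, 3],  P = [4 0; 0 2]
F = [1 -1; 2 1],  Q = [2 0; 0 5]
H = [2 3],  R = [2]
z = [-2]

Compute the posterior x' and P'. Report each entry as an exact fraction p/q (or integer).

x̄ = F·x = [-3, 3]
P̄ = F·P·Fᵀ + Q = [8 6; 6 23]
y = z − H·x̄ = [-5]
S = H·P̄·Hᵀ + R = [313]
K = P̄·Hᵀ·S⁻¹ = [34/313; 81/313]
x' = x̄ + K·y = [-1109/313, 534/313]
P' = (I − K·H)·P̄ = [1348/313 -876/313; -876/313 638/313]

x' = [-1109/313, 534/313]
P' = [1348/313 -876/313; -876/313 638/313]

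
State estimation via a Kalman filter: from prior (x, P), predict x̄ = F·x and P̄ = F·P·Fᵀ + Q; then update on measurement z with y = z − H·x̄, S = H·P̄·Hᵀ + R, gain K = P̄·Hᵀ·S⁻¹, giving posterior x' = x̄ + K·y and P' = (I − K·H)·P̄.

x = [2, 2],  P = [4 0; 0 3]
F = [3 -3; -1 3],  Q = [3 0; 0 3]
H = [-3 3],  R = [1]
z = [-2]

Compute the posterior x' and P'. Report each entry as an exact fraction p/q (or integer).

x' = [630/229, 478/229]
P' = [939/229 924/229; 924/229 6541/1603]

x̄ = F·x = [0, 4]
P̄ = F·P·Fᵀ + Q = [66 -39; -39 34]
y = z − H·x̄ = [-14]
S = H·P̄·Hᵀ + R = [1603]
K = P̄·Hᵀ·S⁻¹ = [-45/229; 219/1603]
x' = x̄ + K·y = [630/229, 478/229]
P' = (I − K·H)·P̄ = [939/229 924/229; 924/229 6541/1603]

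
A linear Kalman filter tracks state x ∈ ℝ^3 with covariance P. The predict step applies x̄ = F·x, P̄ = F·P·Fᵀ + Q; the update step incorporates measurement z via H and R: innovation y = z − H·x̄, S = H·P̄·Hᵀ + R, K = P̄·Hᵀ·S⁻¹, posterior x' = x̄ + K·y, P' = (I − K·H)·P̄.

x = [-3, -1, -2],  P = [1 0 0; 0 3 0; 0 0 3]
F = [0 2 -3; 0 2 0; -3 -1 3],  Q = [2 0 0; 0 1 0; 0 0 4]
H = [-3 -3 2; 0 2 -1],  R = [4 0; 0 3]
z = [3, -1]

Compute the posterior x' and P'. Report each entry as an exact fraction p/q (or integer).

x̄ = F·x = [4, -2, 4]
P̄ = F·P·Fᵀ + Q = [41 12 -33; 12 13 -6; -33 -6 43]
y = z − H·x̄ = [1, 7]
S = H·P̄·Hᵀ + R = [1346 -377; -377 122]
K = P̄·Hᵀ·S⁻¹ = [-1987/7361 -2701/7361; 1450/22083 10273/22083; 4031/22083 2501/22083]
x' = x̄ + K·y = [8550/7361, 29195/22083, 109870/22083]
P' = (I − K·H)·P̄ = [8683/7361 1895/7361 11893/7361; 1895/7361 84493/22083 138167/22083; 11893/7361 138167/22083 268831/22083]

x' = [8550/7361, 29195/22083, 109870/22083]
P' = [8683/7361 1895/7361 11893/7361; 1895/7361 84493/22083 138167/22083; 11893/7361 138167/22083 268831/22083]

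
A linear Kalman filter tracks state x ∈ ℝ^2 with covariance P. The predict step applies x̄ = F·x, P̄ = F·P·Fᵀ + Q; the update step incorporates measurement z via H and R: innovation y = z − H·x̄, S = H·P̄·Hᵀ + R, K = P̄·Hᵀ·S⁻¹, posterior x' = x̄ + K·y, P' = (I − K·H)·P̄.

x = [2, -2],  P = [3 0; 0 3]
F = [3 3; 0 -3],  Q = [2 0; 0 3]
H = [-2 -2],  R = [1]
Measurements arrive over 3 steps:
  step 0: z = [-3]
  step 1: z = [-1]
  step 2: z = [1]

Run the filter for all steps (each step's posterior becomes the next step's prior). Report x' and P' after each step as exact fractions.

step 0: x' = [-174/43, 240/43], P' = [3860/129 -1277/43; -1277/43 1278/43]
step 1: x' = [226192/47223, -67708/15741], P' = [197090/47223 -65639/15741; -65639/15741 23171/5247]
step 2: x' = [2047018/2695641, -1053592/898547], P' = [3730241/898547 -3719574/898547; -3719574/898547 3932232/898547]

step 0: x̄ = F·x = [0, 6]
step 0: P̄ = F·P·Fᵀ + Q = [56 -27; -27 30]
step 0: y = z − H·x̄ = [9]
step 0: S = H·P̄·Hᵀ + R = [129]
step 0: K = P̄·Hᵀ·S⁻¹ = [-58/129; -2/43]
step 0: x' = x̄ + K·y = [-174/43, 240/43]
step 0: P' = (I − K·H)·P̄ = [3860/129 -1277/43; -1277/43 1278/43]
step 1: x̄ = F·x = [198/43, -720/43]
step 1: P̄ = F·P·Fᵀ + Q = [182/43 -9/43; -9/43 11631/43]
step 1: y = z − H·x̄ = [-1087/43]
step 1: S = H·P̄·Hᵀ + R = [47223/43]
step 1: K = P̄·Hᵀ·S⁻¹ = [-346/47223; -7748/15741]
step 1: x' = x̄ + K·y = [226192/47223, -67708/15741]
step 1: P' = (I − K·H)·P̄ = [197090/47223 -65639/15741; -65639/15741 23171/5247]
step 2: x̄ = F·x = [23068/15741, 67708/5247]
step 2: P̄ = F·P·Fᵀ + Q = [22289/5247 -3874/1749; -3874/1749 24920/583]
step 2: y = z − H·x̄ = [468125/15741]
step 2: S = H·P̄·Hᵀ + R = [898547/5247]
step 2: K = P̄·Hᵀ·S⁻¹ = [-21334/898547; -425316/898547]
step 2: x' = x̄ + K·y = [2047018/2695641, -1053592/898547]
step 2: P' = (I − K·H)·P̄ = [3730241/898547 -3719574/898547; -3719574/898547 3932232/898547]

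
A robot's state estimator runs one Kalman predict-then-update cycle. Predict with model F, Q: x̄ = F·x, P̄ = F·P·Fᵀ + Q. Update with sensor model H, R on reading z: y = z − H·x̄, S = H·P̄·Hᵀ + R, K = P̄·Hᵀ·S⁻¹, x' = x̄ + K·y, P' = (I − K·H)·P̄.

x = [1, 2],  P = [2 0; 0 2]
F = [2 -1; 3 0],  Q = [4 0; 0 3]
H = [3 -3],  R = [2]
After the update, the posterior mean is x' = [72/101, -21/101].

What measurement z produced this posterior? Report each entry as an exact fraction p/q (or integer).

z = [3]

x̄ = F·x = [0, 3]
P̄ = F·P·Fᵀ + Q = [14 12; 12 21]
S = H·P̄·Hᵀ + R = [101]
K = P̄·Hᵀ·S⁻¹ = [6/101; -27/101]
x' − x̄ = [72/101, -324/101] = K·y
y = (KᵀK)⁻¹·Kᵀ·(x' − x̄) = [12]
z = y + H·x̄ = [12] + [-9] = [3]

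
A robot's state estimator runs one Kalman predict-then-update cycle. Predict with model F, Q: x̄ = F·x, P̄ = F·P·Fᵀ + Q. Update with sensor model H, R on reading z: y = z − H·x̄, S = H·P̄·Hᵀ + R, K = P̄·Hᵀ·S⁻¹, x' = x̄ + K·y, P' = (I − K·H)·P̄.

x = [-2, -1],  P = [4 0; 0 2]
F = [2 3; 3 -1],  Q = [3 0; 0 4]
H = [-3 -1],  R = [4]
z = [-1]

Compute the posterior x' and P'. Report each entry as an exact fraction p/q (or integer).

x' = [74/487, 157/487]
P' = [1378/487 -3618/487; -3618/487 11238/487]

x̄ = F·x = [-7, -5]
P̄ = F·P·Fᵀ + Q = [37 18; 18 42]
y = z − H·x̄ = [-27]
S = H·P̄·Hᵀ + R = [487]
K = P̄·Hᵀ·S⁻¹ = [-129/487; -96/487]
x' = x̄ + K·y = [74/487, 157/487]
P' = (I − K·H)·P̄ = [1378/487 -3618/487; -3618/487 11238/487]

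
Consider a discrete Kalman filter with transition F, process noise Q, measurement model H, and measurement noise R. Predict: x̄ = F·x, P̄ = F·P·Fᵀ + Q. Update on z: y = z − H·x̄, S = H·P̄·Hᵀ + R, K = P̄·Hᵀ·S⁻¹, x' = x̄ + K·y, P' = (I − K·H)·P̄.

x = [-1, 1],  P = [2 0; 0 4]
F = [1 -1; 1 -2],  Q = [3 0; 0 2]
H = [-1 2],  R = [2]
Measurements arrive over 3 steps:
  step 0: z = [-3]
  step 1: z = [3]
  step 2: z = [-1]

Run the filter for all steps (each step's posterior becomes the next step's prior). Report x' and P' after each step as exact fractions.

step 0: x̄ = F·x = [-2, -3]
step 0: P̄ = F·P·Fᵀ + Q = [9 10; 10 20]
step 0: y = z − H·x̄ = [1]
step 0: S = H·P̄·Hᵀ + R = [51]
step 0: K = P̄·Hᵀ·S⁻¹ = [11/51; 10/17]
step 0: x' = x̄ + K·y = [-91/51, -41/17]
step 0: P' = (I − K·H)·P̄ = [338/51 60/17; 60/17 40/17]
step 1: x̄ = F·x = [32/51, 155/51]
step 1: P̄ = F·P·Fᵀ + Q = [251/51 38/51; 38/51 200/51]
step 1: y = z − H·x̄ = [-125/51]
step 1: S = H·P̄·Hᵀ + R = [1001/51]
step 1: K = P̄·Hᵀ·S⁻¹ = [-25/143; 362/1001]
step 1: x' = x̄ + K·y = [151/143, 2155/1001]
step 1: P' = (I − K·H)·P̄ = [618/143 284/143; 284/143 1356/1001]
step 2: x̄ = F·x = [-1098/1001, -3253/1001]
step 2: P̄ = F·P·Fᵀ + Q = [4709/1001 1074/1001; 1074/1001 3800/1001]
step 2: y = z − H·x̄ = [339/77]
step 2: S = H·P̄·Hᵀ + R = [1355/77]
step 2: K = P̄·Hᵀ·S⁻¹ = [-197/1355; 502/1355]
step 2: x' = x̄ + K·y = [-30597/17615, -28513/17615]
step 2: P' = (I − K·H)·P̄ = [76314/17615 35596/17615; 35596/17615 24324/17615]

step 0: x' = [-91/51, -41/17], P' = [338/51 60/17; 60/17 40/17]
step 1: x' = [151/143, 2155/1001], P' = [618/143 284/143; 284/143 1356/1001]
step 2: x' = [-30597/17615, -28513/17615], P' = [76314/17615 35596/17615; 35596/17615 24324/17615]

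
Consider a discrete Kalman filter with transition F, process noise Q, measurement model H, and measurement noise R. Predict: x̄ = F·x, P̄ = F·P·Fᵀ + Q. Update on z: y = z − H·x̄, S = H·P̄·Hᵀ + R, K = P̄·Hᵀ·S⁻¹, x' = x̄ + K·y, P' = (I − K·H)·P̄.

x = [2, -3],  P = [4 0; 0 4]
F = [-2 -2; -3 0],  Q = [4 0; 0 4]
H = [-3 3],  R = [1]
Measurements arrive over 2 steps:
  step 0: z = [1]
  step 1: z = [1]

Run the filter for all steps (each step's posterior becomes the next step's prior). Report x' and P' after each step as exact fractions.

step 0: x̄ = F·x = [2, -6]
step 0: P̄ = F·P·Fᵀ + Q = [36 24; 24 40]
step 0: y = z − H·x̄ = [25]
step 0: S = H·P̄·Hᵀ + R = [253]
step 0: K = P̄·Hᵀ·S⁻¹ = [-36/253; 48/253]
step 0: x' = x̄ + K·y = [-394/253, -318/253]
step 0: P' = (I − K·H)·P̄ = [7812/253 7800/253; 7800/253 7816/253]
step 1: x̄ = F·x = [1424/253, 1182/253]
step 1: P̄ = F·P·Fᵀ + Q = [125924/253 93672/253; 93672/253 71320/253]
step 1: y = z − H·x̄ = [89/23]
step 1: S = H·P̄·Hᵀ + R = [8123/23]
step 1: K = P̄·Hᵀ·S⁻¹ = [-8796/8123; -6096/8123]
step 1: x' = x̄ + K·y = [128516/89353, 157974/89353]
step 1: P' = (I − K·H)·P̄ = [7470212/89353 7437960/89353; 7437960/89353 7415608/89353]

step 0: x' = [-394/253, -318/253], P' = [7812/253 7800/253; 7800/253 7816/253]
step 1: x' = [128516/89353, 157974/89353], P' = [7470212/89353 7437960/89353; 7437960/89353 7415608/89353]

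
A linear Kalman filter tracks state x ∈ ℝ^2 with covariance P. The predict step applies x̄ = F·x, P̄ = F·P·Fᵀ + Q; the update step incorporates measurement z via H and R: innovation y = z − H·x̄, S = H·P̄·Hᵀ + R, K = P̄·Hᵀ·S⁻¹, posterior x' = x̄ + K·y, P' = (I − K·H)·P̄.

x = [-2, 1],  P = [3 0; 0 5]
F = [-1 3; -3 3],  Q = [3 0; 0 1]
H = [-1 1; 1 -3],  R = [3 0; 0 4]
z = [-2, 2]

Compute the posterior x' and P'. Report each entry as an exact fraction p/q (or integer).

x̄ = F·x = [5, 9]
P̄ = F·P·Fᵀ + Q = [51 54; 54 73]
y = z − H·x̄ = [-6, 24]
S = H·P̄·Hᵀ + R = [19 -54; -54 388]
K = P̄·Hᵀ·S⁻¹ = [-2415/2228 -1947/4456; -769/2228 -2109/4456]
x' = x̄ + K·y = [1133/1114, -321/1114]
P' = (I − K·H)·P̄ = [25629/4456 11139/4456; 11139/4456 6525/4456]

x' = [1133/1114, -321/1114]
P' = [25629/4456 11139/4456; 11139/4456 6525/4456]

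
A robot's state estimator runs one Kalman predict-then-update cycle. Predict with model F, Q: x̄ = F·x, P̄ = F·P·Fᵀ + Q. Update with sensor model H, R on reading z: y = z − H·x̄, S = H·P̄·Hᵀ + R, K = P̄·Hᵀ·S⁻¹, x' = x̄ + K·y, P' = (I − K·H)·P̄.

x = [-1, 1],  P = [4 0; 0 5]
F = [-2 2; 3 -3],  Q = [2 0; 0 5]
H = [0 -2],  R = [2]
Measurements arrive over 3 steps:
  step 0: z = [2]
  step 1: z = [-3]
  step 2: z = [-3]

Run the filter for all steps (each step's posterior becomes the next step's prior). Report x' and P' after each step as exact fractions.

step 0: x̄ = F·x = [4, -6]
step 0: P̄ = F·P·Fᵀ + Q = [38 -54; -54 86]
step 0: y = z − H·x̄ = [-10]
step 0: S = H·P̄·Hᵀ + R = [346]
step 0: K = P̄·Hᵀ·S⁻¹ = [54/173; -86/173]
step 0: x' = x̄ + K·y = [152/173, -178/173]
step 0: P' = (I − K·H)·P̄ = [742/173 -54/173; -54/173 86/173]
step 1: x̄ = F·x = [-660/173, 990/173]
step 1: P̄ = F·P·Fᵀ + Q = [4090/173 -5616/173; -5616/173 9289/173]
step 1: y = z − H·x̄ = [1461/173]
step 1: S = H·P̄·Hᵀ + R = [37502/173]
step 1: K = P̄·Hᵀ·S⁻¹ = [5616/18751; -9289/18751]
step 1: x' = x̄ + K·y = [-24108/18751, 28857/18751]
step 1: P' = (I − K·H)·P̄ = [78686/18751 -5616/18751; -5616/18751 9289/18751]
step 2: x̄ = F·x = [105930/18751, -158895/18751]
step 2: P̄ = F·P·Fᵀ + Q = [434330/18751 -595242/18751; -595242/18751 986618/18751]
step 2: y = z − H·x̄ = [-374043/18751]
step 2: S = H·P̄·Hᵀ + R = [3983974/18751]
step 2: K = P̄·Hᵀ·S⁻¹ = [595242/1991987; -986618/1991987]
step 2: x' = x̄ + K·y = [-620496/1991987, 2800959/1991987]
step 2: P' = (I − K·H)·P̄ = [8349082/1991987 -595242/1991987; -595242/1991987 986618/1991987]

step 0: x' = [152/173, -178/173], P' = [742/173 -54/173; -54/173 86/173]
step 1: x' = [-24108/18751, 28857/18751], P' = [78686/18751 -5616/18751; -5616/18751 9289/18751]
step 2: x' = [-620496/1991987, 2800959/1991987], P' = [8349082/1991987 -595242/1991987; -595242/1991987 986618/1991987]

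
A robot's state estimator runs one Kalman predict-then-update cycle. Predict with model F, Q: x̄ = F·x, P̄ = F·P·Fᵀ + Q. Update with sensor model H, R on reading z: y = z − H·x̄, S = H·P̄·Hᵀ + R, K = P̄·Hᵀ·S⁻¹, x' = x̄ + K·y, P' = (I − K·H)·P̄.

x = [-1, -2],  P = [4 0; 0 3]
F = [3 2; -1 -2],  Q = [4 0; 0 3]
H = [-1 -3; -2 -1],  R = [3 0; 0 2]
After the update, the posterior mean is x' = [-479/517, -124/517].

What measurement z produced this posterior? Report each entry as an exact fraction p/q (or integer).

z = [2, 2]

x̄ = F·x = [-7, 5]
P̄ = F·P·Fᵀ + Q = [52 -24; -24 19]
S = H·P̄·Hᵀ + R = [82 -7; -7 133]
K = P̄·Hᵀ·S⁻¹ = [100/517 -2140/3619; -598/1551 2147/10857]
x' − x̄ = [3140/517, -2709/517] = K·y
y = (KᵀK)⁻¹·Kᵀ·(x' − x̄) = [10, -7]
z = y + H·x̄ = [10, -7] + [-8, 9] = [2, 2]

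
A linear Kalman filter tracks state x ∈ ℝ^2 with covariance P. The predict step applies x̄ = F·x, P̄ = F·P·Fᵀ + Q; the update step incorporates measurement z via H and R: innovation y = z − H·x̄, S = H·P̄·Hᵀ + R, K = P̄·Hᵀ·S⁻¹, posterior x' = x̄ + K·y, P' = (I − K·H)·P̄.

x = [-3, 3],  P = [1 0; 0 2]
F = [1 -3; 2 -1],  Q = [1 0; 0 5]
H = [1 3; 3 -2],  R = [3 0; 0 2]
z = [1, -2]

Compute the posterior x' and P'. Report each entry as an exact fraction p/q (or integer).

x' = [-124/245, 68/245]
P' = [12/49 24/245; 24/245 459/1960]

x̄ = F·x = [-12, -9]
P̄ = F·P·Fᵀ + Q = [20 8; 8 11]
y = z − H·x̄ = [40, 16]
S = H·P̄·Hᵀ + R = [170 50; 50 130]
K = P̄·Hᵀ·S⁻¹ = [44/245 66/245; 523/1960 -171/1960]
x' = x̄ + K·y = [-124/245, 68/245]
P' = (I − K·H)·P̄ = [12/49 24/245; 24/245 459/1960]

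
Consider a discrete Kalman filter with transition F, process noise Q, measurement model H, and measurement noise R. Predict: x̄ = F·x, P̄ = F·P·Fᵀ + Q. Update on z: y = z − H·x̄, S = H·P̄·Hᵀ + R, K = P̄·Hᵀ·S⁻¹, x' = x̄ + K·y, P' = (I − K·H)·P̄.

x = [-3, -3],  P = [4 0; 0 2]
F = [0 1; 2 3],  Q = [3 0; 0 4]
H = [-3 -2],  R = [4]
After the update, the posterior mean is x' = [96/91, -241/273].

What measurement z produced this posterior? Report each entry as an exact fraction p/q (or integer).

x̄ = F·x = [-3, -15]
P̄ = F·P·Fᵀ + Q = [5 6; 6 38]
S = H·P̄·Hᵀ + R = [273]
K = P̄·Hᵀ·S⁻¹ = [-9/91; -94/273]
x' − x̄ = [369/91, 3854/273] = K·y
y = (KᵀK)⁻¹·Kᵀ·(x' − x̄) = [-41]
z = y + H·x̄ = [-41] + [39] = [-2]

z = [-2]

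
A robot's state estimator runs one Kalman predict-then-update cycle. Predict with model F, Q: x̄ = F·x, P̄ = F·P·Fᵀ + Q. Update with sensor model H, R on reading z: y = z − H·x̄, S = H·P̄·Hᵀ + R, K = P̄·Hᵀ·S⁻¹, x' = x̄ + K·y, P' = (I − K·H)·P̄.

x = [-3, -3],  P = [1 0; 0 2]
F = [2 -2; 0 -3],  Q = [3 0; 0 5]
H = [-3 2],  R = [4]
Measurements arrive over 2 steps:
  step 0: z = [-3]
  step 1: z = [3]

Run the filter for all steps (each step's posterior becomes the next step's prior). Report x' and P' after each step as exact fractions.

step 0: x' = [147/29, 191/29], P' = [288/29 418/29; 418/29 1901/87]
step 1: x' = [2485/3949, 9005/3949], P' = [117340/11847 59536/3949; 59536/3949 283540/11847]

step 0: x̄ = F·x = [0, 9]
step 0: P̄ = F·P·Fᵀ + Q = [15 12; 12 23]
step 0: y = z − H·x̄ = [-21]
step 0: S = H·P̄·Hᵀ + R = [87]
step 0: K = P̄·Hᵀ·S⁻¹ = [-7/29; 10/87]
step 0: x' = x̄ + K·y = [147/29, 191/29]
step 0: P' = (I − K·H)·P̄ = [288/29 418/29; 418/29 1901/87]
step 1: x̄ = F·x = [-88/29, -573/29]
step 1: P̄ = F·P·Fᵀ + Q = [1289/87 1294/29; 1294/29 5848/29]
step 1: y = z − H·x̄ = [969/29]
step 1: S = H·P̄·Hᵀ + R = [11847/29]
step 1: K = P̄·Hᵀ·S⁻¹ = [433/3949; 7814/11847]
step 1: x' = x̄ + K·y = [2485/3949, 9005/3949]
step 1: P' = (I − K·H)·P̄ = [117340/11847 59536/3949; 59536/3949 283540/11847]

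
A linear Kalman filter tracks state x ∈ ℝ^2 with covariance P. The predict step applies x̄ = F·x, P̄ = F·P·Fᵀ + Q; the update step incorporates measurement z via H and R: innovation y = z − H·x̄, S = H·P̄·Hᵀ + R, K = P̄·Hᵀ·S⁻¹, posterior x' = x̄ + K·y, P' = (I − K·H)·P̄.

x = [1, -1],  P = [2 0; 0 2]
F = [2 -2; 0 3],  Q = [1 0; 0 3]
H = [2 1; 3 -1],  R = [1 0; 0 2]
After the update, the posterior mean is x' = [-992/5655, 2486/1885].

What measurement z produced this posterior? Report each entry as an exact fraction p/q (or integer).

x̄ = F·x = [4, -3]
P̄ = F·P·Fᵀ + Q = [17 -12; -12 21]
S = H·P̄·Hᵀ + R = [42 69; 69 248]
K = P̄·Hᵀ·S⁻¹ = [1109/5655 376/1885; 1063/1885 -729/1885]
x' − x̄ = [-23612/5655, 8141/1885] = K·y
y = (KᵀK)⁻¹·Kᵀ·(x' − x̄) = [-4, -17]
z = y + H·x̄ = [-4, -17] + [5, 15] = [1, -2]

z = [1, -2]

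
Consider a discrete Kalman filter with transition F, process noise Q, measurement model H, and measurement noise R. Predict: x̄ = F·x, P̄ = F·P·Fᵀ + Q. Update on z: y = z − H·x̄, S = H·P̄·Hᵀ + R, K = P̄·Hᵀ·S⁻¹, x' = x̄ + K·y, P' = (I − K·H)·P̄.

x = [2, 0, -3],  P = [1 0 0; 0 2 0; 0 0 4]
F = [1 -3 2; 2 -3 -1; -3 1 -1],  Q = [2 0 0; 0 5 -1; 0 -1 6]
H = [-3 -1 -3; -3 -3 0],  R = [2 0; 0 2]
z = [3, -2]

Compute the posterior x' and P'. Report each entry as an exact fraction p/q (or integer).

x' = [-142069/36238, 502393/108714, 23729/18119]
P' = [354181/36238 -350835/36238 -117466/18119; -350835/36238 1066507/108714 115040/18119; -117466/18119 115040/18119 82308/18119]

x̄ = F·x = [-4, 7, -3]
P̄ = F·P·Fᵀ + Q = [37 12 -17; 12 31 -9; -17 -9 21]
y = z − H·x̄ = [-11, 7]
S = H·P̄·Hᵀ + R = [267 336; 336 830]
K = P̄·Hᵀ·S⁻¹ = [-1728/18119 -5019/36238; 5072/54357 -7001/36238; -4783/18119 3639/18119]
x' = x̄ + K·y = [-142069/36238, 502393/108714, 23729/18119]
P' = (I − K·H)·P̄ = [354181/36238 -350835/36238 -117466/18119; -350835/36238 1066507/108714 115040/18119; -117466/18119 115040/18119 82308/18119]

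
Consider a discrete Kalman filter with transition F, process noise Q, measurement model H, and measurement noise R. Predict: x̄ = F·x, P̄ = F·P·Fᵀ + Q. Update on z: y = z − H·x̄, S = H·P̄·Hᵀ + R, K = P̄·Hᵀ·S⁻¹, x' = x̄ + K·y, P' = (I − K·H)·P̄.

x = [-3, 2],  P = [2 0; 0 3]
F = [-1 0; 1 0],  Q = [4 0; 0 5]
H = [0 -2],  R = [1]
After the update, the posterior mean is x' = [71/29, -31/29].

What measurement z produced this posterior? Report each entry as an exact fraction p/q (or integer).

z = [2]

x̄ = F·x = [3, -3]
P̄ = F·P·Fᵀ + Q = [6 -2; -2 7]
S = H·P̄·Hᵀ + R = [29]
K = P̄·Hᵀ·S⁻¹ = [4/29; -14/29]
x' − x̄ = [-16/29, 56/29] = K·y
y = (KᵀK)⁻¹·Kᵀ·(x' − x̄) = [-4]
z = y + H·x̄ = [-4] + [6] = [2]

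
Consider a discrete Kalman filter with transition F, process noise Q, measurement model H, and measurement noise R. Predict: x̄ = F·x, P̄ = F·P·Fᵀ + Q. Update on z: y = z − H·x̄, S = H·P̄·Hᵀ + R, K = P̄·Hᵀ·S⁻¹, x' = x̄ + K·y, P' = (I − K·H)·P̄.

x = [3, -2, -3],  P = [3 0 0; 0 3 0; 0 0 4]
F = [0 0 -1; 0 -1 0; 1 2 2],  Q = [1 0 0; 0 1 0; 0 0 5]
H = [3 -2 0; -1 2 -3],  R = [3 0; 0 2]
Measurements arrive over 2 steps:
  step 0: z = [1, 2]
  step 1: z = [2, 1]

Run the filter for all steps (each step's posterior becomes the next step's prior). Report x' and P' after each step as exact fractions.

step 0: x' = [26457/23719, 25750/23719, -8305/23719], P' = [14866/23719 14094/23719 3680/23719; 14094/23719 25788/23719 11358/23719; 3680/23719 11358/23719 11084/23719]
step 1: x' = [48586949/89941673, -21048284/89941673, -57101676/89941673], P' = [46792917/89941673 41832720/89941673 9915687/89941673; 41832720/89941673 76442253/89941673 33149718/89941673; 9915687/89941673 33149718/89941673 36796703/89941673]

step 0: x̄ = F·x = [3, 2, -7]
step 0: P̄ = F·P·Fᵀ + Q = [5 0 -8; 0 4 -6; -8 -6 36]
step 0: y = z − H·x̄ = [-4, -20]
step 0: S = H·P̄·Hᵀ + R = [64 5; 5 371]
step 0: K = P̄·Hᵀ·S⁻¹ = [5470/23719 1141/23719; -3098/23719 1704/23719; -3892/23719 -7108/23719]
step 0: x' = x̄ + K·y = [26457/23719, 25750/23719, -8305/23719]
step 0: P' = (I − K·H)·P̄ = [14866/23719 14094/23719 3680/23719; 14094/23719 25788/23719 11358/23719; 3680/23719 11358/23719 11084/23719]
step 1: x̄ = F·x = [8305/23719, -25750/23719, 61347/23719]
step 1: P̄ = F·P·Fᵀ + Q = [34803/23719 11358/23719 -48564/23719; 11358/23719 49507/23719 -88386/23719; -48564/23719 -88386/23719 442909/23719]
step 1: y = z − H·x̄ = [-28977/23719, 267565/23719]
step 1: S = H·P̄·Hᵀ + R = [446116/23719 -304813/23719; -304813/23719 4990266/23719]
step 1: K = P̄·Hᵀ·S⁻¹ = [18904437/89941673 3562731/89941673; -9128782/89941673 5801316/89941673; -12184125/89941673 -27003180/89941673]
step 1: x' = x̄ + K·y = [48586949/89941673, -21048284/89941673, -57101676/89941673]
step 1: P' = (I − K·H)·P̄ = [46792917/89941673 41832720/89941673 9915687/89941673; 41832720/89941673 76442253/89941673 33149718/89941673; 9915687/89941673 33149718/89941673 36796703/89941673]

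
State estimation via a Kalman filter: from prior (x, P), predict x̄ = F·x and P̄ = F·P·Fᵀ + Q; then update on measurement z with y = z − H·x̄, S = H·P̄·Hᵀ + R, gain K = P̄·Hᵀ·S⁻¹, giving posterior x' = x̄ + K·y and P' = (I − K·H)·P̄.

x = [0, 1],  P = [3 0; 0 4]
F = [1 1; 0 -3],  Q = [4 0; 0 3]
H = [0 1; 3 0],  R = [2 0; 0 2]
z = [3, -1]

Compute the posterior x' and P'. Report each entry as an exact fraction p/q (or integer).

x̄ = F·x = [1, -3]
P̄ = F·P·Fᵀ + Q = [11 -12; -12 39]
y = z − H·x̄ = [6, -4]
S = H·P̄·Hᵀ + R = [41 -36; -36 101]
K = P̄·Hᵀ·S⁻¹ = [-24/2845 921/2845; 2643/2845 -72/2845]
x' = x̄ + K·y = [-983/2845, 7611/2845]
P' = (I − K·H)·P̄ = [614/2845 -48/2845; -48/2845 5286/2845]

x' = [-983/2845, 7611/2845]
P' = [614/2845 -48/2845; -48/2845 5286/2845]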